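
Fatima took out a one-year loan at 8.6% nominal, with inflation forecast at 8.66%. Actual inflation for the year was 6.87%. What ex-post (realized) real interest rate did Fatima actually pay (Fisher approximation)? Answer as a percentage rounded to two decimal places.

1.73%

Ex-post: 8.6% − 6.87% = 1.730%
So the realized real rate is 1.73%.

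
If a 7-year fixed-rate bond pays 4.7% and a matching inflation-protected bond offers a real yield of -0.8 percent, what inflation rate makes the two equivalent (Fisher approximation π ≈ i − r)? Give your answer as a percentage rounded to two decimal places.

π ≈ i − r = 4.7% − (-0.8%) → 5.50%.

5.50%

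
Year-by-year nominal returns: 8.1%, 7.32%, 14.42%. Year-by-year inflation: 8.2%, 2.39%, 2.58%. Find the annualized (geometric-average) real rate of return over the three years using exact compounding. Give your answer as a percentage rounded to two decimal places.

5.31%

Compound the nominal returns: 1.0810 × 1.0732 × 1.1442 = 1.32741983.
Compound inflation: 1.0820 × 1.0239 × 1.0258 = 1.13644258.
Deflate: 1.32741983 / 1.13644258 = 1.16804830.
Annualized real rate = 1.16804830^(1/3) − 1 = 5.3142% → 5.31%.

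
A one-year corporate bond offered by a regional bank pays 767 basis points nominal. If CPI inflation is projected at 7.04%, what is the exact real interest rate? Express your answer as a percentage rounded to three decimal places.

0.589%

By the Fisher relation, 1 + r = (1 + i)/(1 + π).
1 + r = 1.07670 / 1.07040 = 1.005886
r = 1.005886 − 1 = 0.5886%, i.e. 0.589%.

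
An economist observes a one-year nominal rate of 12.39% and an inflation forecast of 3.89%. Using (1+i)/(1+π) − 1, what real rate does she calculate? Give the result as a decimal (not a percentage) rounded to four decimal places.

By the Fisher equation, 1 + r = (1 + i)/(1 + π).
1 + r = 1.12390 / 1.03890 = 1.081817
r = 1.081817 − 1 = 8.1817%, i.e. 0.0818.

0.0818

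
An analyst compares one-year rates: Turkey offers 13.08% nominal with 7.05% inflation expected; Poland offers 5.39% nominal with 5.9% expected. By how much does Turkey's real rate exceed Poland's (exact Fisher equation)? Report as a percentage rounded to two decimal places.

Turkey: (1 + 0.1308)/(1 + 0.0705) − 1 = 5.6329%
Poland: (1 + 0.0539)/(1 + 0.0590) − 1 = -0.4816%
Differential = 5.6329% − (-0.4816%) = 6.1145% → 6.11%.

6.11%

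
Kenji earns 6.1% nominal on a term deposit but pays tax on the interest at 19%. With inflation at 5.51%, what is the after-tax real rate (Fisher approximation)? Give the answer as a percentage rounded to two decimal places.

After-tax nominal return = 6.1% × (1 − 0.19) = 4.9410%.
r ≈ 4.9410% − 5.51% → -0.57%.

-0.57%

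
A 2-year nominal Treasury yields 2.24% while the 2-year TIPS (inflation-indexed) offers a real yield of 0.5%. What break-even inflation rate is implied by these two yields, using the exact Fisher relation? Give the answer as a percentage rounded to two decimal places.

1.73%

(1 + π) = (1 + i)/(1 + r) = 1.02240 / 1.00500 = 1.017313
Break-even inflation = 1.017313 − 1 → 1.73%.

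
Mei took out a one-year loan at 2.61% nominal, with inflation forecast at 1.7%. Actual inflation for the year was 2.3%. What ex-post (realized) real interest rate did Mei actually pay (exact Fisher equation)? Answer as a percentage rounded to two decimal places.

0.30%

Ex-post: (1 + 0.0261)/(1 + 0.0230) − 1 = 0.3030%
So the realized real rate is 0.30%.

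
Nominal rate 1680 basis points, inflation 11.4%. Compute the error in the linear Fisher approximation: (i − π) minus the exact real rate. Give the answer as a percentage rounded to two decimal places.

Approximate: r ≈ 16.800% − 11.400% = 5.4000%
Exact: (1 + 0.1680)/(1 + 0.1140) − 1 = 4.8474%
Error = 5.4000% − 4.8474% = 0.5526% → 0.55%.

0.55%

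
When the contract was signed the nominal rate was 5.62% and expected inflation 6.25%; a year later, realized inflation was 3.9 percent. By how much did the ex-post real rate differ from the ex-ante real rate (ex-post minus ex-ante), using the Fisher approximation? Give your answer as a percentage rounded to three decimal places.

2.350%

Ex-ante: 5.62% − 6.25% = -0.630%
Ex-post: 5.62% − 3.9% = 1.720%
Difference (ex-post − ex-ante) = 2.3500% → 2.350%.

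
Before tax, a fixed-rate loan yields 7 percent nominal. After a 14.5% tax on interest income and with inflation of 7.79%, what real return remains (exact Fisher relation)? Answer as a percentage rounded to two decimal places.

-1.67%

After-tax nominal return = 7% × (1 − 0.145) = 5.9850%.
1 + r = 1.05985 / 1.07790 = 0.983254
After-tax real rate = 0.983254 − 1 → -1.67%.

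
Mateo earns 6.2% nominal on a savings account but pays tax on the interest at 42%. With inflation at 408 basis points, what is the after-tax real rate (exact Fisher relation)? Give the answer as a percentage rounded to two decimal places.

-0.47%

After-tax nominal return = 6.2% × (1 − 0.42) = 3.5960%.
1 + r = 1.03596 / 1.04080 = 0.9953497
After-tax real rate = 0.9953497 − 1 → -0.47%.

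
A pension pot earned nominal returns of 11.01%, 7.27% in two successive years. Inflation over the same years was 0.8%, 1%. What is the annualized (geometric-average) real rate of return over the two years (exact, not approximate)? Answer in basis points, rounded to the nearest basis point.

Nominal growth factor = 1.1101 × 1.0727 = 1.19080427
Price-level growth factor = 1.0080 × 1.0100 = 1.01808000
Real growth factor = 1.19080427 / 1.01808000 = 1.16965687
Annualized real rate = 1.16965687^(1/2) − 1 = 8.1507% → 815 basis points.

815 basis points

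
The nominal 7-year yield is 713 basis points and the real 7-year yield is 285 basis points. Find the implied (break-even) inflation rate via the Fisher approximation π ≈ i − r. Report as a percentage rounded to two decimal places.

π ≈ i − r = 7.13% − 2.85% → 4.28%.

4.28%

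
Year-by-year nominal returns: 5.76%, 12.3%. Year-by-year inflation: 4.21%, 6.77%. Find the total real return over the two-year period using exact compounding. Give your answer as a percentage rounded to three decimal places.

6.744%

Compound the nominal returns: 1.0576 × 1.1230 = 1.187685.
Compound inflation: 1.0421 × 1.0677 = 1.112650.
Deflate: 1.187685 / 1.112650 = 1.067438.
Total real return = 1.067438 − 1 → 6.744%.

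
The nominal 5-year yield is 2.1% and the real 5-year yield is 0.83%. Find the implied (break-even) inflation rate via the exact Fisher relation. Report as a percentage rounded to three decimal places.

1.260%

(1 + π) = (1 + i)/(1 + r) = 1.02100 / 1.00830 = 1.0125955
Break-even inflation = 1.0125955 − 1 → 1.260%.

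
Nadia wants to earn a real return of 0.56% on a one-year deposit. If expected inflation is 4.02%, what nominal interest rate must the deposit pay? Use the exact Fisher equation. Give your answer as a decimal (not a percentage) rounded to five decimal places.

0.04603

(1 + i) = (1 + r)(1 + π) = 1.00560 × 1.04020 = 1.04602512
i = 1.04602512 − 1, so the required nominal rate is 0.04603.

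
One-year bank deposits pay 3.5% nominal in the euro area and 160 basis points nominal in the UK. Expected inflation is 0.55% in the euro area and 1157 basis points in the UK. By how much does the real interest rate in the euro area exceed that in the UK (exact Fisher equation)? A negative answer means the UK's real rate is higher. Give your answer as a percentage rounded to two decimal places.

11.87%

The euro area: (1 + 0.0350)/(1 + 0.0055) − 1 = 2.9339%
The UK: (1 + 0.0160)/(1 + 0.1157) − 1 = -8.9361%
Differential = 2.9339% − (-8.9361%) = 11.8700% → 11.87%.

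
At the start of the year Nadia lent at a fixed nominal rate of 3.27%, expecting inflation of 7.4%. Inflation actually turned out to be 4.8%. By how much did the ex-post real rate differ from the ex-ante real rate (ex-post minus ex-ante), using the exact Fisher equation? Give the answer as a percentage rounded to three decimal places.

2.386%

Ex-ante: (1 + 0.0327)/(1 + 0.0740) − 1 = -3.84544%
Ex-post: (1 + 0.0327)/(1 + 0.0480) − 1 = -1.45992%
Difference (ex-post − ex-ante) = 2.38551% → 2.386%.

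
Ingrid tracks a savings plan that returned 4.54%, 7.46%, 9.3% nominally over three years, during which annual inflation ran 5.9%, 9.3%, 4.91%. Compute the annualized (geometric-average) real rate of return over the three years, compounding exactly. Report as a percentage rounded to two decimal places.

0.37%

Nominal growth factor = 1.0454 × 1.0746 × 1.0930 = 1.22786182
Price-level growth factor = 1.0590 × 1.0930 × 1.0491 = 1.21431961
Real growth factor = 1.22786182 / 1.21431961 = 1.01115209
Annualized real rate = 1.01115209^(1/3) − 1 = 0.3704% → 0.37%.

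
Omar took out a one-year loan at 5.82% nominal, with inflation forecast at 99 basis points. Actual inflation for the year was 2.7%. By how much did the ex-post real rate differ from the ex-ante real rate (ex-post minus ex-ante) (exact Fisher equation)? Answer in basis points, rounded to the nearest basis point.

Ex-ante: (1 + 0.0582)/(1 + 0.0099) − 1 = 4.7827%
Ex-post: (1 + 0.0582)/(1 + 0.0270) − 1 = 3.0380%
Difference (ex-post − ex-ante) = -1.7447% → -174 basis points.

-174 basis points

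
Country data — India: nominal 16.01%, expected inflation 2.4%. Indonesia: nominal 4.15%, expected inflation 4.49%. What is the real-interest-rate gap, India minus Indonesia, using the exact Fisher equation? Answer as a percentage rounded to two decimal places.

India: (1 + 0.1601)/(1 + 0.0240) − 1 = 13.2910%
Indonesia: (1 + 0.0415)/(1 + 0.0449) − 1 = -0.3254%
Differential = 13.2910% − (-0.3254%) = 13.6164% → 13.62%.

13.62%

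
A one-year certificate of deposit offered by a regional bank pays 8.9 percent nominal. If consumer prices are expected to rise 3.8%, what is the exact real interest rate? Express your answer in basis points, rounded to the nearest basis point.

By the Fisher relation, 1 + r = (1 + i)/(1 + π).
1 + r = 1.08900 / 1.03800 = 1.049133
r = 1.049133 − 1 = 4.9133%, i.e. 491 basis points.

491 basis points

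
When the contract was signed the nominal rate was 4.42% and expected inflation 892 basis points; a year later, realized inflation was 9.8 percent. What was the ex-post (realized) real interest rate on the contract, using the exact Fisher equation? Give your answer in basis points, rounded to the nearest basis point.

-490 basis points

Ex-post: (1 + 0.0442)/(1 + 0.0980) − 1 = -4.8998%
So the realized real rate is -490 basis points.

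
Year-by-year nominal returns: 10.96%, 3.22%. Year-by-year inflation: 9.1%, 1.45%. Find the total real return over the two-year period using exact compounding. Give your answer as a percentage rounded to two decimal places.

3.48%

Compound the nominal returns: 1.1096 × 1.0322 = 1.145329.
Compound inflation: 1.0910 × 1.0145 = 1.106820.
Deflate: 1.145329 / 1.106820 = 1.034793.
Total real return = 1.034793 − 1 → 3.48%.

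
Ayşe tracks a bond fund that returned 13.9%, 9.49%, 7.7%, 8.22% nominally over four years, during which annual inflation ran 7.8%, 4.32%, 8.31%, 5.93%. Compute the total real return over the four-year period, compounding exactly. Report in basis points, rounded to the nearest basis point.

1265 basis points

Compound the nominal returns: 1.1390 × 1.0949 × 1.0770 × 1.0822 = 1.453521.
Compound inflation: 1.0780 × 1.0432 × 1.0831 × 1.0593 = 1.290250.
Deflate: 1.453521 / 1.290250 = 1.126542.
Total real return = 1.126542 − 1 → 1265 basis points.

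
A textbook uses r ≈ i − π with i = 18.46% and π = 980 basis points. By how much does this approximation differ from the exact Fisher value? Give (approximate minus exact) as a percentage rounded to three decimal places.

0.773%

Approximate: r ≈ 18.460% − 9.800% = 8.6600%
Exact: (1 + 0.1846)/(1 + 0.0980) − 1 = 7.8871%
Error = 8.6600% − 7.8871% = 0.7729% → 0.773%.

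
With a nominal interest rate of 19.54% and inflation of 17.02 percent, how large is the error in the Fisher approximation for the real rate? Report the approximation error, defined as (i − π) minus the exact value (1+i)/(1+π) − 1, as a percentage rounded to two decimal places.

Approximate: r ≈ 19.540% − 17.020% = 2.5200%
Exact: (1 + 0.1954)/(1 + 0.1702) − 1 = 2.1535%
Error = 2.5200% − 2.1535% = 0.3665% → 0.37%.

0.37%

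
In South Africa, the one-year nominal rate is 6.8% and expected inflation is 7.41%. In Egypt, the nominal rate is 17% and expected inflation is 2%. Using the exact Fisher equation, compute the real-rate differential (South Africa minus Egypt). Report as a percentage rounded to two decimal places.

South Africa: (1 + 0.0680)/(1 + 0.0741) − 1 = -0.5679%
Egypt: (1 + 0.1700)/(1 + 0.0200) − 1 = 14.7059%
Differential = -0.5679% − 14.7059% = -15.2738% → -15.27%.

-15.27%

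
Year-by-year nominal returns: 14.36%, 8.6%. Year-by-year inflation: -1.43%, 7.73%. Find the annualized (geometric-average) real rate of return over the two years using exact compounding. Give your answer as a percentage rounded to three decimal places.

Compound the nominal returns: 1.1436 × 1.0860 = 1.24194960.
Compound inflation: 0.9857 × 1.0773 = 1.06189461.
Deflate: 1.24194960 / 1.06189461 = 1.16956013.
Annualized real rate = 1.16956013^(1/2) − 1 = 8.1462% → 8.146%.

8.146%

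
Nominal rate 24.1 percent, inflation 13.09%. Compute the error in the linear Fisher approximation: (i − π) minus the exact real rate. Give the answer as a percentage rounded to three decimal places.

Approximate: r ≈ 24.100% − 13.090% = 11.0100%
Exact: (1 + 0.2410)/(1 + 0.1309) − 1 = 9.7356%
Error = 11.0100% − 9.7356% = 1.2744% → 1.274%.

1.274%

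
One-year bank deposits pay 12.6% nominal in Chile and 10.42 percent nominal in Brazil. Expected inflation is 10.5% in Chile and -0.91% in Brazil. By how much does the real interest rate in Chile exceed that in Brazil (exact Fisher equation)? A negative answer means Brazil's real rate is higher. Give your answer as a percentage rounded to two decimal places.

-9.53%

Chile: (1 + 0.1260)/(1 + 0.1050) − 1 = 1.9005%
Brazil: (1 + 0.1042)/(1 − 0.0091) − 1 = 11.4340%
Differential = 1.9005% − 11.4340% = -9.5336% → -9.53%.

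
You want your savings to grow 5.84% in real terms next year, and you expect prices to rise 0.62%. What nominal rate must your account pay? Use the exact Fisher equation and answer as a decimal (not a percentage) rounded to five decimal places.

0.06496

(1 + i) = (1 + r)(1 + π) = 1.05840 × 1.00620 = 1.06496208
i = 1.06496208 − 1, so the required nominal rate is 0.06496.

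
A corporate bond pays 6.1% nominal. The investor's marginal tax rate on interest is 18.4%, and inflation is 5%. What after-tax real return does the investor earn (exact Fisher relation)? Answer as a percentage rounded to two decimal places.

After-tax nominal return = 6.1% × (1 − 0.184) = 4.9776%.
1 + r = 1.049776 / 1.05000 = 0.999787
After-tax real rate = 0.999787 − 1 → -0.02%.

-0.02%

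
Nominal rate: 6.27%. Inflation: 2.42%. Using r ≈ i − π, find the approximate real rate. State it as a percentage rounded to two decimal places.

3.85%

r ≈ i − π = 6.27% − 2.42% = 3.85%.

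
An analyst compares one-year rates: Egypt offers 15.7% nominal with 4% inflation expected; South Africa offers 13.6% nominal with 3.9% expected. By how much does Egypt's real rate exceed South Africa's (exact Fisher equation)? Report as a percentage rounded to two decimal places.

Egypt: (1 + 0.1570)/(1 + 0.0400) − 1 = 11.2500%
South Africa: (1 + 0.1360)/(1 + 0.0390) − 1 = 9.3359%
Differential = 11.2500% − 9.3359% = 1.9141% → 1.91%.

1.91%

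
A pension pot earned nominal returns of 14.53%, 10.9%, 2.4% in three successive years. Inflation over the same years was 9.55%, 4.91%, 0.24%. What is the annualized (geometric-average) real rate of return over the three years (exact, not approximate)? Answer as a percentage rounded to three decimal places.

Compound the nominal returns: 1.1453 × 1.1090 × 1.0240 = 1.30062100.
Compound inflation: 1.0955 × 1.0491 × 1.0024 = 1.15204734.
Deflate: 1.30062100 / 1.15204734 = 1.12896489.
Annualized real rate = 1.12896489^(1/3) − 1 = 4.1262% → 4.126%.

4.126%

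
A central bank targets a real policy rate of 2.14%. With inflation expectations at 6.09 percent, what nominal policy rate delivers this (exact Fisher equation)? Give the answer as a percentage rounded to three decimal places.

8.360%

(1 + i) = (1 + r)(1 + π) = 1.02140 × 1.06090 = 1.08360326
i = 1.08360326 − 1, so the required nominal rate is 8.360%.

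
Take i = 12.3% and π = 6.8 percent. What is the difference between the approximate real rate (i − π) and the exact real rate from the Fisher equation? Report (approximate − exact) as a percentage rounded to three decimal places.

Approximate: r ≈ 12.300% − 6.800% = 5.5000%
Exact: (1 + 0.1230)/(1 + 0.0680) − 1 = 5.1498%
Error = 5.5000% − 5.1498% = 0.3502% → 0.350%.

0.350%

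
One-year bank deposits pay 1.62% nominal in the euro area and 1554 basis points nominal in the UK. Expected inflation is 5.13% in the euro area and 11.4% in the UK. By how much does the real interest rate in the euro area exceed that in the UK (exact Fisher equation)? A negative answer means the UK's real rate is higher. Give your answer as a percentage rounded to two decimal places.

-7.06%

The euro area: (1 + 0.0162)/(1 + 0.0513) − 1 = -3.3387%
The UK: (1 + 0.1554)/(1 + 0.1140) − 1 = 3.7163%
Differential = -3.3387% − 3.7163% = -7.0551% → -7.06%.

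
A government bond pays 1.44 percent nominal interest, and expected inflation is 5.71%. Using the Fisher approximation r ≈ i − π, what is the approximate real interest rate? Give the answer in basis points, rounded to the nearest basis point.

-427 basis points

r ≈ i − π = 1.44% − 5.71% = -427 basis points.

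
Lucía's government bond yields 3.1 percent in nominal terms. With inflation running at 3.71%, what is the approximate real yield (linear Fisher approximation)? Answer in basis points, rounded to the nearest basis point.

-61 basis points

r ≈ i − π = 3.1% − 3.71% = -61 basis points.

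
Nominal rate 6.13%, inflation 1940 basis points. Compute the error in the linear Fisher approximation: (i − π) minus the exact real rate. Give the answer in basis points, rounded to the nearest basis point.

Approximate: r ≈ 6.130% − 19.400% = -13.2700%
Exact: (1 + 0.0613)/(1 + 0.1940) − 1 = -11.1139%
Error = -13.2700% − (-11.1139%) = -2.1561% → -216 basis points.

-216 basis points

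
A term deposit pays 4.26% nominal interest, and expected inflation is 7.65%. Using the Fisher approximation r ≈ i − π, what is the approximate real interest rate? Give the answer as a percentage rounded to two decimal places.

r ≈ i − π = 4.26% − 7.65% = -3.39%.

-3.39%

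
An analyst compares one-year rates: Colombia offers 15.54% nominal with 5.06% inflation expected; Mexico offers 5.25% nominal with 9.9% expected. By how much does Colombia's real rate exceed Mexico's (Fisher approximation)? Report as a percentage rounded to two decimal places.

Colombia: 15.54% − 5.06% = 10.480%
Mexico: 5.25% − 9.9% = -4.650%
Differential = 15.130% → 15.13%.

15.13%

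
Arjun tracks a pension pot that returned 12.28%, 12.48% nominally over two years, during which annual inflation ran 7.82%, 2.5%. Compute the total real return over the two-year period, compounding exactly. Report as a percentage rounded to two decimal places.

14.28%

Nominal growth factor = 1.1228 × 1.1248 = 1.262925
Price-level growth factor = 1.0782 × 1.0250 = 1.105155
Real growth factor = 1.262925 / 1.105155 = 1.142759
Total real return = 1.142759 − 1 → 14.28%.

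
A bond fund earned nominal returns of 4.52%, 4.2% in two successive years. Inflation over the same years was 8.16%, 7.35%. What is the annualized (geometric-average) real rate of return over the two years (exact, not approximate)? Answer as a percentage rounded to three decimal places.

-3.150%

Compound the nominal returns: 1.0452 × 1.0420 = 1.08909840.
Compound inflation: 1.0816 × 1.0735 = 1.16109760.
Deflate: 1.08909840 / 1.16109760 = 0.93799040.
Annualized real rate = 0.93799040^(1/2) − 1 = -3.1501% → -3.150%.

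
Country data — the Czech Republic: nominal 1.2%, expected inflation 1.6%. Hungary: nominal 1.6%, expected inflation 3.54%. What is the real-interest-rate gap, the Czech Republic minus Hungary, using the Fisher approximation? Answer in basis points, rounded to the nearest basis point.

154 basis points

The Czech Republic: 1.2% − 1.6% = -0.400%
Hungary: 1.6% − 3.54% = -1.940%
Differential = 1.540% → 154 basis points.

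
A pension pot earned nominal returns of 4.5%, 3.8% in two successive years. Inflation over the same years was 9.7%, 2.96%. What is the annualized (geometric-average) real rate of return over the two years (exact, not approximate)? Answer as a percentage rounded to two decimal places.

Compound the nominal returns: 1.0450 × 1.0380 = 1.08471000.
Compound inflation: 1.0970 × 1.0296 = 1.12947120.
Deflate: 1.08471000 / 1.12947120 = 0.96036977.
Annualized real rate = 0.96036977^(1/2) − 1 = -2.0015% → -2.00%.

-2.00%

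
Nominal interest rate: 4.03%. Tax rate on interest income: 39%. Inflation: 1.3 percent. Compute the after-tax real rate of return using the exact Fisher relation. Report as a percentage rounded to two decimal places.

After-tax nominal return = 4.03% × (1 − 0.39) = 2.4583%.
1 + r = 1.024583 / 1.01300 = 1.011434
After-tax real rate = 1.011434 − 1 → 1.14%.

1.14%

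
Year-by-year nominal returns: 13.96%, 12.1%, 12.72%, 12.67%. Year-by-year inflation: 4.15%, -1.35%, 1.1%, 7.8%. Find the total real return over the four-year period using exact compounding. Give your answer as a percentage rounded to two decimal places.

44.89%

Nominal growth factor = 1.1396 × 1.1210 × 1.1272 × 1.1267 = 1.622435
Price-level growth factor = 1.0415 × 0.9865 × 1.0110 × 1.0780 = 1.119763
Real growth factor = 1.622435 / 1.119763 = 1.448909
Total real return = 1.448909 − 1 → 44.89%.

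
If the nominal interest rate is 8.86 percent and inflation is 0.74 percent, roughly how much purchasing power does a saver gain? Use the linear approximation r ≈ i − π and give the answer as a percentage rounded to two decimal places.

r ≈ i − π = 8.86% − 0.74% = 8.12%.

8.12%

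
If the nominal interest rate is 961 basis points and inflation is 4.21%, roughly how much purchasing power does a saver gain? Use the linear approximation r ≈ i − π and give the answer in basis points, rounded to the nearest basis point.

r ≈ i − π = 9.61% − 4.21% = 540 basis points.

540 basis points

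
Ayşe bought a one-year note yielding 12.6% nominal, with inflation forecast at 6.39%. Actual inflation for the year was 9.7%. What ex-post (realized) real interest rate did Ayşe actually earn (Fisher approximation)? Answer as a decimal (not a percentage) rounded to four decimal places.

Ex-post: 12.6% − 9.7% = 2.900%
So the realized real rate is 0.0290.

0.0290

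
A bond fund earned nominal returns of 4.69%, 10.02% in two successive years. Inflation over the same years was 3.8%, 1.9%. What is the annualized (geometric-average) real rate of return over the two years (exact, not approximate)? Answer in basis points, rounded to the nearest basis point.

435 basis points

Compound the nominal returns: 1.0469 × 1.1002 = 1.15179938.
Compound inflation: 1.0380 × 1.0190 = 1.05772200.
Deflate: 1.15179938 / 1.05772200 = 1.08894339.
Annualized real rate = 1.08894339^(1/2) − 1 = 4.3525% → 435 basis points.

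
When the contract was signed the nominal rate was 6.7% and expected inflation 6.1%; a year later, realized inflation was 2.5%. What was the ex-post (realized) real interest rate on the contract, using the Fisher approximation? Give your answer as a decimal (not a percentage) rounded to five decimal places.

Ex-post: 6.7% − 2.5% = 4.200%
So the realized real rate is 0.04200.

0.04200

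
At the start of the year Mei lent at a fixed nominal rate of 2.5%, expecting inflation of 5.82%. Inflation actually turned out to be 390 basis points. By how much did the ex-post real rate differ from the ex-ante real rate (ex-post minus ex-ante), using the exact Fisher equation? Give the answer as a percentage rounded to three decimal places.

Ex-ante: (1 + 0.0250)/(1 + 0.0582) − 1 = -3.1374%
Ex-post: (1 + 0.0250)/(1 + 0.0390) − 1 = -1.3474%
Difference (ex-post − ex-ante) = 1.7900% → 1.790%.

1.790%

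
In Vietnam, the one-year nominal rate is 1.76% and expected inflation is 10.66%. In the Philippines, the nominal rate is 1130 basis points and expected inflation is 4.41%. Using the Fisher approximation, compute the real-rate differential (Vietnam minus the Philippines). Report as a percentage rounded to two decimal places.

Vietnam: 1.76% − 10.66% = -8.900%
The Philippines: 11.3% − 4.41% = 6.890%
Differential = -15.790% → -15.79%.

-15.79%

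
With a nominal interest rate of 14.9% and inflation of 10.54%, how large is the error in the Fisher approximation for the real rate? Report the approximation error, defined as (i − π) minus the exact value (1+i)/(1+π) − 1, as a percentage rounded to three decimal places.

Approximate: r ≈ 14.900% − 10.540% = 4.3600%
Exact: (1 + 0.1490)/(1 + 0.1054) − 1 = 3.9443%
Error = 4.3600% − 3.9443% = 0.4157% → 0.416%.

0.416%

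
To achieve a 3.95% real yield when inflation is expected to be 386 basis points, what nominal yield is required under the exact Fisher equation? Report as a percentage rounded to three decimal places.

(1 + i) = (1 + r)(1 + π) = 1.03950 × 1.03860 = 1.0796247
i = 1.0796247 − 1, so the required nominal rate is 7.962%.

7.962%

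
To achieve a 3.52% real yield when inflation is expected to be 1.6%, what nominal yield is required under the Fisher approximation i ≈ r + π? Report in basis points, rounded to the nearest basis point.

i ≈ r + π = 3.52% + 1.6% = 512 basis points.

512 basis points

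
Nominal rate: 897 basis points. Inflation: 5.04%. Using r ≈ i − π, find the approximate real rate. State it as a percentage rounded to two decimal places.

3.93%

r ≈ i − π = 8.97% − 5.04% = 3.93%.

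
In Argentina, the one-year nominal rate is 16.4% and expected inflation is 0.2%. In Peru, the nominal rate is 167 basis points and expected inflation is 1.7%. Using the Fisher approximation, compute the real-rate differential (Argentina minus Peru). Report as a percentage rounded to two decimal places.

16.23%

Argentina: 16.4% − 0.2% = 16.200%
Peru: 1.67% − 1.7% = -0.030%
Differential = 16.230% → 16.23%.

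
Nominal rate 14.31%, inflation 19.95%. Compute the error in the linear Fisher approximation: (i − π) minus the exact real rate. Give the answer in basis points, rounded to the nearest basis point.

-94 basis points

Approximate: r ≈ 14.310% − 19.950% = -5.6400%
Exact: (1 + 0.1431)/(1 + 0.1995) − 1 = -4.7020%
Error = -5.6400% − (-4.7020%) = -0.9380% → -94 basis points.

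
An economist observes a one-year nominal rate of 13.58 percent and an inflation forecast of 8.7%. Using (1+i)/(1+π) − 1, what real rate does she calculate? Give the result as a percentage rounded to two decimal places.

1 + r = 1.13580 / 1.08700 = 1.044894
r = 1.044894 − 1 = 4.4894%, i.e. 4.49%.

4.49%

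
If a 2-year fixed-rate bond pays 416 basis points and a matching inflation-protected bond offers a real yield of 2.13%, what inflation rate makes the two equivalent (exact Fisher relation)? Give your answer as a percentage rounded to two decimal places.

1.99%

(1 + π) = (1 + i)/(1 + r) = 1.04160 / 1.02130 = 1.019877
Break-even inflation = 1.019877 − 1 → 1.99%.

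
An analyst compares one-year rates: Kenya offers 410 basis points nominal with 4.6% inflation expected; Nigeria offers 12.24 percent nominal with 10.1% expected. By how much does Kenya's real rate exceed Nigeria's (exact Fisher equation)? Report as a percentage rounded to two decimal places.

-2.42%

Kenya: (1 + 0.0410)/(1 + 0.0460) − 1 = -0.4780%
Nigeria: (1 + 0.1224)/(1 + 0.1010) − 1 = 1.9437%
Differential = -0.4780% − 1.9437% = -2.4217% → -2.42%.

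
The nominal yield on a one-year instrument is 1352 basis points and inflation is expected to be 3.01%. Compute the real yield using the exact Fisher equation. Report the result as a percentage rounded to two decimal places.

10.20%

1 + r = 1.13520 / 1.03010 = 1.102029
r = 1.102029 − 1 = 10.2029%, i.e. 10.20%.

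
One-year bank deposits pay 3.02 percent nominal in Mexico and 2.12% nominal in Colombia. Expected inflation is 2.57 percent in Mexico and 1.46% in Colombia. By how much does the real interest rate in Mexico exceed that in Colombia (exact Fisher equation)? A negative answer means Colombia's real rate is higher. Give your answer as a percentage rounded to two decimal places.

-0.21%

Mexico: (1 + 0.0302)/(1 + 0.0257) − 1 = 0.4387%
Colombia: (1 + 0.0212)/(1 + 0.0146) − 1 = 0.6505%
Differential = 0.4387% − 0.6505% = -0.2118% → -0.21%.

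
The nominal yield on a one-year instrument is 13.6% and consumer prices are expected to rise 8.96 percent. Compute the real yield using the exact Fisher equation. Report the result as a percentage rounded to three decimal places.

By the Fisher relation, 1 + r = (1 + i)/(1 + π).
1 + r = 1.13600 / 1.08960 = 1.042584
r = 1.042584 − 1 = 4.2584%, i.e. 4.258%.

4.258%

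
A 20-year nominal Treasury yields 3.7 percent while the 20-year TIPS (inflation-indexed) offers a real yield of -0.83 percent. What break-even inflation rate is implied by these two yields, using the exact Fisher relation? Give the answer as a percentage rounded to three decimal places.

4.568%

(1 + π) = (1 + i)/(1 + r) = 1.03700 / 0.99170 = 1.045679
Break-even inflation = 1.045679 − 1 → 4.568%.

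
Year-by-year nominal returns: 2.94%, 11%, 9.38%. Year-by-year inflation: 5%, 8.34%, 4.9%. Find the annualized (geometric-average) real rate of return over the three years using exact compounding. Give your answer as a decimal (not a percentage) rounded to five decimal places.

0.01554

Compound the nominal returns: 1.0294 × 1.1100 × 1.0938 = 1.24981307.
Compound inflation: 1.0500 × 1.0834 × 1.0490 = 1.19331093.
Deflate: 1.24981307 / 1.19331093 = 1.04734905.
Annualized real rate = 1.04734905^(1/3) − 1 = 1.5540% → 0.01554.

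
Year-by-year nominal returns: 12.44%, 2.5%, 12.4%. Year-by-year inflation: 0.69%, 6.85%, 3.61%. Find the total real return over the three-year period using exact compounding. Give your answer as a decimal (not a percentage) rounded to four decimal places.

Compound the nominal returns: 1.1244 × 1.0250 × 1.1240 = 1.295421.
Compound inflation: 1.0069 × 1.0685 × 1.0361 = 1.114712.
Deflate: 1.295421 / 1.114712 = 1.162113.
Total real return = 1.162113 − 1 → 0.1621.

0.1621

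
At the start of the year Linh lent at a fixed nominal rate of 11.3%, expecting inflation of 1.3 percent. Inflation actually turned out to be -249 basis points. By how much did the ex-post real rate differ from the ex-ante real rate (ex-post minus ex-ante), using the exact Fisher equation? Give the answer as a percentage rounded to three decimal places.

Ex-ante: (1 + 0.1130)/(1 + 0.0130) − 1 = 9.87167%
Ex-post: (1 + 0.1130)/(1 − 0.0249) − 1 = 14.14214%
Difference (ex-post − ex-ante) = 4.27047% → 4.270%.

4.270%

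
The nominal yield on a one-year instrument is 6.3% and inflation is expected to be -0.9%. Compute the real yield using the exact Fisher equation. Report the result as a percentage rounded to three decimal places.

7.265%

1 + r = 1.06300 / 0.99100 = 1.072654
r = 1.072654 − 1 = 7.2654%, i.e. 7.265%.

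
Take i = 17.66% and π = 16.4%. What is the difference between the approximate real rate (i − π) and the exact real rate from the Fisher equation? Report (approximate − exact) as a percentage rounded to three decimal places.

0.178%

Approximate: r ≈ 17.660% − 16.400% = 1.2600%
Exact: (1 + 0.1766)/(1 + 0.1640) − 1 = 1.08247%
Error = 1.2600% − 1.08247% = 0.17753% → 0.178%.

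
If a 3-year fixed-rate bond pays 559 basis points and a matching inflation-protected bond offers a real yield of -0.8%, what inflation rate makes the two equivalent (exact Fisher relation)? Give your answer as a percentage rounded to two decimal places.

6.44%

(1 + π) = (1 + i)/(1 + r) = 1.05590 / 0.99200 = 1.064415
Break-even inflation = 1.064415 − 1 → 6.44%.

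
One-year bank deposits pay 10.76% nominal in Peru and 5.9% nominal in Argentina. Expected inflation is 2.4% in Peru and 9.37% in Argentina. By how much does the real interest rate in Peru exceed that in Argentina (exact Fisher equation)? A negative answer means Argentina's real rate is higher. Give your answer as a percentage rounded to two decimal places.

Peru: (1 + 0.1076)/(1 + 0.0240) − 1 = 8.1641%
Argentina: (1 + 0.0590)/(1 + 0.0937) − 1 = -3.1727%
Differential = 8.1641% − (-3.1727%) = 11.3368% → 11.34%.

11.34%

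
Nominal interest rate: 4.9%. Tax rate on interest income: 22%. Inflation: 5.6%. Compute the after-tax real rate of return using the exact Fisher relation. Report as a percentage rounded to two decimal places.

After-tax nominal return = 4.9% × (1 − 0.22) = 3.8220%.
1 + r = 1.03822 / 1.05600 = 0.983163
After-tax real rate = 0.983163 − 1 → -1.68%.

-1.68%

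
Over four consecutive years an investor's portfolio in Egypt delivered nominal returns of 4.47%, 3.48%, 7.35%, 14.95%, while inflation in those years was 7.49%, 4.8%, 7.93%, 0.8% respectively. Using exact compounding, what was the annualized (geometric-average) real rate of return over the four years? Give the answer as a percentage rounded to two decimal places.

Compound the nominal returns: 1.0447 × 1.0348 × 1.0735 × 1.1495 = 1.33400986.
Compound inflation: 1.0749 × 1.0480 × 1.0793 × 1.0080 = 1.22555288.
Deflate: 1.33400986 / 1.22555288 = 1.08849637.
Annualized real rate = 1.08849637^(1/4) − 1 = 2.1426% → 2.14%.

2.14%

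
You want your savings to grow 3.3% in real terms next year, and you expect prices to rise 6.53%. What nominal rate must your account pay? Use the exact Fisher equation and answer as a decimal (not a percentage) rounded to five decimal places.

(1 + i) = (1 + r)(1 + π) = 1.03300 × 1.06530 = 1.1004549
i = 1.1004549 − 1, so the required nominal rate is 0.10045.

0.10045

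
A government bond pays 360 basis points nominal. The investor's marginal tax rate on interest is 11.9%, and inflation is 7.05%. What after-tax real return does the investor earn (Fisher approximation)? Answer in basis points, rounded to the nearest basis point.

After-tax nominal return = 3.6% × (1 − 0.119) = 3.1716%.
r ≈ 3.1716% − 7.05% → -388 basis points.

-388 basis points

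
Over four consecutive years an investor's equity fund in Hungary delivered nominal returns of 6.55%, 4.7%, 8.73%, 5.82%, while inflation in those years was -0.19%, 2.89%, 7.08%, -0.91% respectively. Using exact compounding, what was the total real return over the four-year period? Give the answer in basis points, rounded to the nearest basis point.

Nominal growth factor = 1.0655 × 1.0470 × 1.0873 × 1.0582 = 1.283563
Price-level growth factor = 0.9981 × 1.0289 × 1.0708 × 0.9909 = 1.089646
Real growth factor = 1.283563 / 1.089646 = 1.177964
Total real return = 1.177964 − 1 → 1780 basis points.

1780 basis points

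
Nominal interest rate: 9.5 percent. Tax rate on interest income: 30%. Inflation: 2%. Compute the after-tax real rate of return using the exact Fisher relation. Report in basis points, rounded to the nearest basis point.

456 basis points

After-tax nominal return = 9.5% × (1 − 0.3) = 6.6500%.
1 + r = 1.06650 / 1.02000 = 1.045588
After-tax real rate = 1.045588 − 1 → 456 basis points.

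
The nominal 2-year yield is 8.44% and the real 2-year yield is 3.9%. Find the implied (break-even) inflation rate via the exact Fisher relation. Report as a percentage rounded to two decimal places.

(1 + π) = (1 + i)/(1 + r) = 1.08440 / 1.03900 = 1.043696
Break-even inflation = 1.043696 − 1 → 4.37%.

4.37%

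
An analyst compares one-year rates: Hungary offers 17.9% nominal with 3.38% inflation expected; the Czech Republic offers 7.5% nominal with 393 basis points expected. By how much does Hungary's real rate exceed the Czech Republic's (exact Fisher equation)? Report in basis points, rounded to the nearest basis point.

Hungary: (1 + 0.1790)/(1 + 0.0338) − 1 = 14.0453%
The Czech Republic: (1 + 0.0750)/(1 + 0.0393) − 1 = 3.4350%
Differential = 14.0453% − 3.4350% = 10.6103% → 1061 basis points.

1061 basis points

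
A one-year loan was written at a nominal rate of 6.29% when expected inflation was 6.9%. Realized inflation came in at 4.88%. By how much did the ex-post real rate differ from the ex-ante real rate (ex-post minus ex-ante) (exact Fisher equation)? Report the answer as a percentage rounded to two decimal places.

1.92%

Ex-ante: (1 + 0.0629)/(1 + 0.0690) − 1 = -0.57063%
Ex-post: (1 + 0.0629)/(1 + 0.0488) − 1 = 1.34439%
Difference (ex-post − ex-ante) = 1.91502% → 1.92%.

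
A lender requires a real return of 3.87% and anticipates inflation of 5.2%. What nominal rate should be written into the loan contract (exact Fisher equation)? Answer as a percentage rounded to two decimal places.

9.27%

(1 + i) = (1 + r)(1 + π) = 1.03870 × 1.05200 = 1.0927124
i = 1.0927124 − 1, so the required nominal rate is 9.27%.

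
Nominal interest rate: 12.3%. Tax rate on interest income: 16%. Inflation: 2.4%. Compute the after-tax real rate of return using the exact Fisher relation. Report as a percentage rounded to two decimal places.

7.75%

After-tax nominal return = 12.3% × (1 − 0.16) = 10.3320%.
1 + r = 1.10332 / 1.02400 = 1.077461
After-tax real rate = 1.077461 − 1 → 7.75%.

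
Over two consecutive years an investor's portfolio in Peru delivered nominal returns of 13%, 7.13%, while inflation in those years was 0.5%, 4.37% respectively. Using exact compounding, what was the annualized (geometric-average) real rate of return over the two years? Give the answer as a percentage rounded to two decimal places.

7.43%

Compound the nominal returns: 1.1300 × 1.0713 = 1.21056900.
Compound inflation: 1.0050 × 1.0437 = 1.04891850.
Deflate: 1.21056900 / 1.04891850 = 1.15411159.
Annualized real rate = 1.15411159^(1/2) − 1 = 7.4296% → 7.43%.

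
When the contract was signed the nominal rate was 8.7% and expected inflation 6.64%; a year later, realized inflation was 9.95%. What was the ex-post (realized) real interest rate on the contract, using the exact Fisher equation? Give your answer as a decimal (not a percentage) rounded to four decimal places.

-0.0114

Ex-post: (1 + 0.0870)/(1 + 0.0995) − 1 = -1.1369%
So the realized real rate is -0.0114.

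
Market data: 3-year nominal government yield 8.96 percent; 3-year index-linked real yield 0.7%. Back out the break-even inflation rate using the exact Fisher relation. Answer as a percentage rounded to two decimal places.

8.20%

(1 + π) = (1 + i)/(1 + r) = 1.08960 / 1.00700 = 1.082026
Break-even inflation = 1.082026 − 1 → 8.20%.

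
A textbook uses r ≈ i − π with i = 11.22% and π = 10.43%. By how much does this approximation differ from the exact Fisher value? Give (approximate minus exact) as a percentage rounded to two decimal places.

0.07%

Approximate: r ≈ 11.220% − 10.430% = 0.7900%
Exact: (1 + 0.1122)/(1 + 0.1043) − 1 = 0.7154%
Error = 0.7900% − 0.7154% = 0.0746% → 0.07%.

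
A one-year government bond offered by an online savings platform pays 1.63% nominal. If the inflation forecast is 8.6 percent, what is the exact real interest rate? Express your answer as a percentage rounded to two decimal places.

1 + r = 1.01630 / 1.08600 = 0.935820
r = 0.935820 − 1 = -6.4180%, i.e. -6.42%.

-6.42%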